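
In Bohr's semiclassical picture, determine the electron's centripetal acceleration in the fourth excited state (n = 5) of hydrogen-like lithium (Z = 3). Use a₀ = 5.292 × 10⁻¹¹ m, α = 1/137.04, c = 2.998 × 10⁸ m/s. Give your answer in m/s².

r = n²a₀/Z = 4.410 × 10⁻¹⁰ m, v = Zαc/n = 1.313 × 10⁶ m/s
a = v²/r = (1.313 × 10⁶)² / 4.410 × 10⁻¹⁰ = 3.907 × 10²¹ m/s²

3.907 × 10²¹ m/s²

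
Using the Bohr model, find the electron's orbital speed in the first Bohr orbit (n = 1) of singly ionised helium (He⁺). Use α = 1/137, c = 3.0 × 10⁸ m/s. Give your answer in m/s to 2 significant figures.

v_n = Zαc/n = 2 × 0.0073 × 3.0 × 10⁸ / 1
    = 4.4 × 10⁶ m/s

4.4 × 10⁶ m/s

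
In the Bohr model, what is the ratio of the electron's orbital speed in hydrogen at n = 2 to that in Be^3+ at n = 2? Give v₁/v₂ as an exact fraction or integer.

v ∝ Z^1 · n^-1
v₁/v₂ = (1/4)^1 · (2/2)^-1 = 1/4

1/4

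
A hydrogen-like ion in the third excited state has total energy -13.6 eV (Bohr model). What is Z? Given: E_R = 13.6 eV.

E_n = −E_R Z²/n² ⇒ Z² = −E_n n²/E_R = 13.6 × 4² / 13.6 ≈ 16.00
Z = 4

4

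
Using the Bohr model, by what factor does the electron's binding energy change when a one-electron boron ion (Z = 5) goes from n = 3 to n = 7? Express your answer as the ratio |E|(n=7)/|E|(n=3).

|E| ∝ Z^2 · n^-2; with Z fixed, |E| ∝ n^-2.
|E|(n=7)/|E|(n=3) = (7/3)^-2 = 9/49

9/49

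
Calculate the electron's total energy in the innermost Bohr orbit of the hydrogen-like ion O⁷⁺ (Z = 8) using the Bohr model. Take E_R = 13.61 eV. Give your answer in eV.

-871.0 eV

E_n = −E_R·Z²/n² = −13.61 × 8²/1² = -871.0 eV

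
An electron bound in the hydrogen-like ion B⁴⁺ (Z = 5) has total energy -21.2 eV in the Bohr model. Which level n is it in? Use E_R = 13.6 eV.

E_n = −E_R Z²/n² ⇒ n² = E_R Z²/(−E_n) = 13.6 × 5² / 21.2 ≈ 16.04
n = 4

4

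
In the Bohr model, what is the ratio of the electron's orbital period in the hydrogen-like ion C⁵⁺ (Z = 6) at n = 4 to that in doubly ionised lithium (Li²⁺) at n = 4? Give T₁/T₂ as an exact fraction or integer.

1/4

T ∝ Z^-2 · n^3
T₁/T₂ = (6/3)^-2 · (4/4)^3 = 1/4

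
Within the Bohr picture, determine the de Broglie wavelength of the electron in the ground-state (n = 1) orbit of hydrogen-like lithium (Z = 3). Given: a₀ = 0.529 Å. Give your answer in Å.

The Bohr quantisation condition is nλ = 2πr_n.
r_n = n²a₀/Z = 0.176 Å
λ = 2πr_n/n = 2π·0.176/1 = 1.11 Å

1.11 Å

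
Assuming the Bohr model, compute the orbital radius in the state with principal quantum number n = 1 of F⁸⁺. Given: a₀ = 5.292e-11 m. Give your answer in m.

r_n = n²a₀/Z = 1² × 5.292e-11 / 9
    = 1 × 5.292e-11 / 9 = 5.880e-12 m

5.880e-12 m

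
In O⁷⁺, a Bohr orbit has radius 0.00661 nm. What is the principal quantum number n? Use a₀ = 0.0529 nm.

r_n = n²a₀/Z ⇒ n² = rZ/a₀ = 0.00661 × 8 / 0.0529 ≈ 1.00
n = 1

1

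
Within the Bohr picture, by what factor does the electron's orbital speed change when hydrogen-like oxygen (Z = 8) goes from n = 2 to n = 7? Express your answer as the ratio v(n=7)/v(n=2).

v ∝ Z^1 · n^-1; with Z fixed, v ∝ n^-1.
v(n=7)/v(n=2) = (7/2)^-1 = 2/7

2/7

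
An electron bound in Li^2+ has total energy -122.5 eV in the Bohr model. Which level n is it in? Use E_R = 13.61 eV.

E_n = −E_R Z²/n² ⇒ n² = E_R Z²/(−E_n) = 13.61 × 3² / 122.5 ≈ 1.00
n = 1

1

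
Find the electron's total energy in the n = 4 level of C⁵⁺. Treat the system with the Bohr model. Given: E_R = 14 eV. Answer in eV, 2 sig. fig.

E_n = −E_R·Z²/n² = −14 × 6²/4² = -32 eV

-32 eV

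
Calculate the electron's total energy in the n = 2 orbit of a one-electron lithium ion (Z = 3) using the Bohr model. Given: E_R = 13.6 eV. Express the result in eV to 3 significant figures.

-30.6 eV

E_n = −E_R·Z²/n² = −13.6 × 3²/2² = -30.6 eV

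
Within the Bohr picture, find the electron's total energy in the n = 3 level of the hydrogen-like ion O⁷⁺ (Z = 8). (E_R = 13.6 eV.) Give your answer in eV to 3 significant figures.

E_n = −E_R·Z²/n² = −13.6 × 8²/3² = -96.7 eV

-96.7 eV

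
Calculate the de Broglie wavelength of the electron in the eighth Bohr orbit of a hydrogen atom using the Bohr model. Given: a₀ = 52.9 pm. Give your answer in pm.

The Bohr quantisation condition is nλ = 2πr_n.
r_n = n²a₀/Z = 3390 pm
λ = 2πr_n/n = 2π·3390/8 = 2660 pm

2660 pm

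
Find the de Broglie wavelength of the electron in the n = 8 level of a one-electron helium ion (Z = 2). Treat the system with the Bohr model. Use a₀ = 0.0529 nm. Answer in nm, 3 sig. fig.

1.33 nm

The Bohr quantisation condition is nλ = 2πr_n.
r_n = n²a₀/Z = 1.69 nm
λ = 2πr_n/n = 2π·1.69/8 = 1.33 nm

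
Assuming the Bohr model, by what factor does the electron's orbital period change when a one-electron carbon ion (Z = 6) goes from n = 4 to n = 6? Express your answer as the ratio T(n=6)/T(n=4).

27/8

T ∝ Z^-2 · n^3; with Z fixed, T ∝ n^3.
T(n=6)/T(n=4) = (6/4)^3 = 27/8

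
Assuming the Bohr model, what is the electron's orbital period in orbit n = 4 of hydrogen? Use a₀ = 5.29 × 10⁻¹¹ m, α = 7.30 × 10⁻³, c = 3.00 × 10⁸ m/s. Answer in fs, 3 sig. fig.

9.71 fs

r = n²a₀/Z = 4²·5.29 × 10⁻¹¹/1 = 8.46 × 10⁻¹⁰ m
v = Zαc/n = 1·0.00730·3.00 × 10⁸/4 = 5.47 × 10⁵ m/s
T = 2πr/v = 9.71 × 10⁻¹⁵ s = 9.71 fs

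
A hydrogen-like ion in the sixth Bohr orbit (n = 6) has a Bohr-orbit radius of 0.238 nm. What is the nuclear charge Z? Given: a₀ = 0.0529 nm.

r_n = n²a₀/Z ⇒ Z = n²a₀/r = 6² × 0.0529 / 0.238 ≈ 8.00
Z = 8

8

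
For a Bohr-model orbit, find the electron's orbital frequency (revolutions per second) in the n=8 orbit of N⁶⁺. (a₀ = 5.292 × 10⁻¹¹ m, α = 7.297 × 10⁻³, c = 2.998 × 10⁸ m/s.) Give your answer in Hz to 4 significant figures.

r = n²a₀/Z = 4.838 × 10⁻¹⁰ m, v = Zαc/n = 1.914 × 10⁶ m/s
f = v/(2πr) = 6.297 × 10¹⁴ Hz

6.297 × 10¹⁴ Hz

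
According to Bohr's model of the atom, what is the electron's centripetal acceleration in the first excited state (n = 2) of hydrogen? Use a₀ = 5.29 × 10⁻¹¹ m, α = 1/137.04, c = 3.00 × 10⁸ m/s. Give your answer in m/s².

r = n²a₀/Z = 2.12 × 10⁻¹⁰ m, v = Zαc/n = 1.09 × 10⁶ m/s
a = v²/r = (1.09 × 10⁶)² / 2.12 × 10⁻¹⁰ = 5.66 × 10²¹ m/s²

5.66 × 10²¹ m/s²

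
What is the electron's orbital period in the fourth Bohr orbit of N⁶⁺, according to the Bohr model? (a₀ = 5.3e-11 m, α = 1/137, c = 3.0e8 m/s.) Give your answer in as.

200 as

r = n²a₀/Z = 4²·5.3e-11/7 = 1.2e-10 m
v = Zαc/n = 7·0.0073·3.0e8/4 = 3.8e6 m/s
T = 2πr/v = 2.0e-16 s = 200 as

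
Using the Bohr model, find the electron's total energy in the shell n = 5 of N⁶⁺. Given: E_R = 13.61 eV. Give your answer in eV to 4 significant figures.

E_n = −E_R·Z²/n² = −13.61 × 7²/5² = -26.68 eV

-26.68 eV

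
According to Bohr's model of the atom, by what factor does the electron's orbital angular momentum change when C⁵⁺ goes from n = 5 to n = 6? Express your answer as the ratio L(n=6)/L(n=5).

6/5

L = nℏ depends only on n, so L ∝ n.
L(n=6)/L(n=5) = (6/5)^1 = 6/5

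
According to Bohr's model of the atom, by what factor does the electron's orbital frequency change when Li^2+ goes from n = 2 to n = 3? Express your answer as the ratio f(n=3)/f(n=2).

8/27

f ∝ Z^2 · n^-3; with Z fixed, f ∝ n^-3.
f(n=3)/f(n=2) = (3/2)^-3 = 8/27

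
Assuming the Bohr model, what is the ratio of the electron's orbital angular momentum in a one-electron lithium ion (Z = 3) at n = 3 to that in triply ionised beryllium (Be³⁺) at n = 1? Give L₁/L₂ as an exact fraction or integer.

L = nℏ is independent of Z.
L₁/L₂ = n₁/n₂ = 3/1 = 3

3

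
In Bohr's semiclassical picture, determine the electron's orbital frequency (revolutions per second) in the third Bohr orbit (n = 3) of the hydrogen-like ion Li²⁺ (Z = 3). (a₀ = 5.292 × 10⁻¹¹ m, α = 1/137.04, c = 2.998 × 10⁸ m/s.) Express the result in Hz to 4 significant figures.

r = n²a₀/Z = 1.588 × 10⁻¹⁰ m, v = Zαc/n = 2.188 × 10⁶ m/s
f = v/(2πr) = 2.193 × 10¹⁵ Hz

2.193 × 10¹⁵ Hz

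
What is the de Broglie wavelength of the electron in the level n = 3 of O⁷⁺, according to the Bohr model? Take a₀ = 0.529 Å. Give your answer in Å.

1.25 Å

The Bohr quantisation condition is nλ = 2πr_n.
r_n = n²a₀/Z = 0.595 Å
λ = 2πr_n/n = 2π·0.595/3 = 1.25 Å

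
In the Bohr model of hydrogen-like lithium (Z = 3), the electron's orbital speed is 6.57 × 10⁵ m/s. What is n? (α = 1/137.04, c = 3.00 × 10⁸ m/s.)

10

v_n = Zαc/n ⇒ n = Zαc/v = 3 × 0.00730 × 3.00 × 10⁸ / 6.57 × 10⁵ ≈ 10.00
n = 10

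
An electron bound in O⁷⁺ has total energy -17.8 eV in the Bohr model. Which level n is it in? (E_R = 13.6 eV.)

7

E_n = −E_R Z²/n² ⇒ n² = E_R Z²/(−E_n) = 13.6 × 8² / 17.8 ≈ 48.90
n = 7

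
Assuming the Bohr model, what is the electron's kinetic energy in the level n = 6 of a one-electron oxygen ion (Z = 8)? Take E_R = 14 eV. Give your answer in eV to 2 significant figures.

25 eV

For a Coulomb orbit the virial theorem gives K = −E_n.
E_n = −E_R·Z²/n², so K = E_R·Z²/n² = 14 × 8²/6² = 25 eV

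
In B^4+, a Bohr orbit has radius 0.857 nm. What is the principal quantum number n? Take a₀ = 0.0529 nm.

r_n = n²a₀/Z ⇒ n² = rZ/a₀ = 0.857 × 5 / 0.0529 ≈ 81.00
n = 9

9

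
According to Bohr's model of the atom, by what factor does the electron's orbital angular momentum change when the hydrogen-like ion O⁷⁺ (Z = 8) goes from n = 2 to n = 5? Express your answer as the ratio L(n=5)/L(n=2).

5/2

L = nℏ depends only on n, so L ∝ n.
L(n=5)/L(n=2) = (5/2)^1 = 5/2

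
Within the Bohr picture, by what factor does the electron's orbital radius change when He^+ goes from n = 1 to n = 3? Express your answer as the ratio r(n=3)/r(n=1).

9

r ∝ Z^-1 · n^2; with Z fixed, r ∝ n^2.
r(n=3)/r(n=1) = (3/1)^2 = 9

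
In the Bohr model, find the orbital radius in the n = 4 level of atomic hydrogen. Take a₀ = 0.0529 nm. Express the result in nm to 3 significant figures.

0.846 nm

r_n = n²a₀/Z = 4² × 0.0529 / 1
    = 16 × 0.0529 / 1 = 0.846 nm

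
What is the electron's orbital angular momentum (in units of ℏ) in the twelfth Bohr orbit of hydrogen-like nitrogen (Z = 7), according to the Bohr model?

12

L_n = nℏ, so L/ℏ = n = 12.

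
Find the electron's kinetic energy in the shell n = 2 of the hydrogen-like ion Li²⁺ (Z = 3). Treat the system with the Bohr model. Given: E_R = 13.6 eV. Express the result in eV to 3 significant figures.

For a Coulomb orbit the virial theorem gives K = −E_n.
E_n = −E_R·Z²/n², so K = E_R·Z²/n² = 13.6 × 3²/2² = 30.6 eV

30.6 eV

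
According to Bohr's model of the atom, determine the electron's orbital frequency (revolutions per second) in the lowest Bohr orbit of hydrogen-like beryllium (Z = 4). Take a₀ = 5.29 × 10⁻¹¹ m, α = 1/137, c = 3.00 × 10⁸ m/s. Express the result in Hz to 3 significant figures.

1.05 × 10¹⁷ Hz

r = n²a₀/Z = 1.32 × 10⁻¹¹ m, v = Zαc/n = 8.76 × 10⁶ m/s
f = v/(2πr) = 1.05 × 10¹⁷ Hz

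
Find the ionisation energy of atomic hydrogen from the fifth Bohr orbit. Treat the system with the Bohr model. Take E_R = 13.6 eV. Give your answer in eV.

0.544 eV

E_n = −E_R·Z²/n² = −13.6 × 1²/5² eV = -0.544 eV
Ionisation energy = −E_n = 0.544 eV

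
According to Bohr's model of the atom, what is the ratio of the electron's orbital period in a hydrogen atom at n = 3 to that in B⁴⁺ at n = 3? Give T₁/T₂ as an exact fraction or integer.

25

T ∝ Z^-2 · n^3
T₁/T₂ = (1/5)^-2 · (3/3)^3 = 25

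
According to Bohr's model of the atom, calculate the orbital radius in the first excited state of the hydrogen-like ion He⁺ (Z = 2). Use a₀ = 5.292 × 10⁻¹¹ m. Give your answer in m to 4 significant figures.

1.058 × 10⁻¹⁰ m

r_n = n²a₀/Z = 2² × 5.292 × 10⁻¹¹ / 2
    = 4 × 5.292 × 10⁻¹¹ / 2 = 1.058 × 10⁻¹⁰ m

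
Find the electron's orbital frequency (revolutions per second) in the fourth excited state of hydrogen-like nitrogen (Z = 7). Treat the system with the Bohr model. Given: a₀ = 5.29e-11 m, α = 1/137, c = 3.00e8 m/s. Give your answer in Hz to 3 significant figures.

2.58e15 Hz

r = n²a₀/Z = 1.89e-10 m, v = Zαc/n = 3.07e6 m/s
f = v/(2πr) = 2.58e15 Hz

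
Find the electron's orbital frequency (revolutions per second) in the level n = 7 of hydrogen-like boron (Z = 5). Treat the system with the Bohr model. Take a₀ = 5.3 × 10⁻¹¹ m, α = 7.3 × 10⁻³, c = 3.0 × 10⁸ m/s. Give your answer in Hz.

4.8 × 10¹⁴ Hz

r = n²a₀/Z = 5.2 × 10⁻¹⁰ m, v = Zαc/n = 1.6 × 10⁶ m/s
f = v/(2πr) = 4.8 × 10¹⁴ Hz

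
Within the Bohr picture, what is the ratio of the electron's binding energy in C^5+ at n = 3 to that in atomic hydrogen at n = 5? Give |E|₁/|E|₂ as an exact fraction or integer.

|E| ∝ Z^2 · n^-2
|E|₁/|E|₂ = (6/1)^2 · (3/5)^-2 = 100

100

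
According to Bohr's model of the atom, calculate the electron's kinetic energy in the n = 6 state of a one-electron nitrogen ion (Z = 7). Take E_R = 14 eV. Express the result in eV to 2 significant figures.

19 eV

For a Coulomb orbit the virial theorem gives K = −E_n.
E_n = −E_R·Z²/n², so K = E_R·Z²/n² = 14 × 7²/6² = 19 eV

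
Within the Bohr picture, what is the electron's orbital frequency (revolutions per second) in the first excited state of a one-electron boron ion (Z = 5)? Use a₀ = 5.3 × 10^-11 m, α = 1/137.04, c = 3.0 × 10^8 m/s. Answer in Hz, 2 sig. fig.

2.1 × 10^16 Hz

r = n²a₀/Z = 4.2 × 10^-11 m, v = Zαc/n = 5.5 × 10^6 m/s
f = v/(2πr) = 2.1 × 10^16 Hz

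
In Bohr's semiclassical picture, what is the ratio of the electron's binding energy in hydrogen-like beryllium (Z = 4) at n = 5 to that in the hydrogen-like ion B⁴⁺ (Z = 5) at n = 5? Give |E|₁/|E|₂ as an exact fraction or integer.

|E| ∝ Z^2 · n^-2
|E|₁/|E|₂ = (4/5)^2 · (5/5)^-2 = 16/25

16/25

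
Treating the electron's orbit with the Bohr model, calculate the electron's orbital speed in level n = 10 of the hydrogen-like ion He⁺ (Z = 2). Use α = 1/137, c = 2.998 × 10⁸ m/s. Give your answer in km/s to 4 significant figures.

437.7 km/s

v_n = Zαc/n = 2 × 0.007299 × 2.998 × 10⁸ / 10
    = 437.7 km/s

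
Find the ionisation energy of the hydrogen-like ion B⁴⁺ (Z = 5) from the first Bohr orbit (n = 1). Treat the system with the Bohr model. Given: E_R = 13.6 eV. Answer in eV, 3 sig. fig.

340 eV

E_n = −E_R·Z²/n² = −13.6 × 5²/1² eV = -340 eV
Ionisation energy = −E_n = 340 eV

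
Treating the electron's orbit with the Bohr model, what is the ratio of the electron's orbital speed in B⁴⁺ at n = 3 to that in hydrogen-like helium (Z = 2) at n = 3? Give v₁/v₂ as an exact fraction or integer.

v ∝ Z^1 · n^-1
v₁/v₂ = (5/2)^1 · (3/3)^-1 = 5/2

5/2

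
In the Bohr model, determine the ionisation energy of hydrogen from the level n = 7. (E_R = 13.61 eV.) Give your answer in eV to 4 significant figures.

0.2778 eV

E_n = −E_R·Z²/n² = −13.61 × 1²/7² eV = -0.2778 eV
Ionisation energy = −E_n = 0.2778 eV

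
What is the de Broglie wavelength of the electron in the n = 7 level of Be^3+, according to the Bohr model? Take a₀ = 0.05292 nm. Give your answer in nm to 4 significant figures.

The Bohr quantisation condition is nλ = 2πr_n.
r_n = n²a₀/Z = 0.6483 nm
λ = 2πr_n/n = 2π·0.6483/7 = 0.5819 nm

0.5819 nm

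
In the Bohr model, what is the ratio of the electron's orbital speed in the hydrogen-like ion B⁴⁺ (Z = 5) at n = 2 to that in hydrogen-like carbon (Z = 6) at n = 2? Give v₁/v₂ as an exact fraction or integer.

5/6

v ∝ Z^1 · n^-1
v₁/v₂ = (5/6)^1 · (2/2)^-1 = 5/6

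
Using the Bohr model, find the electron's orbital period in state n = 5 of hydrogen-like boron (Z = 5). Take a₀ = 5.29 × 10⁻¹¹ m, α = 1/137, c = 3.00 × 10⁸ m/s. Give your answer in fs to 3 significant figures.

r = n²a₀/Z = 5²·5.29 × 10⁻¹¹/5 = 2.64 × 10⁻¹⁰ m
v = Zαc/n = 5·0.00730·3.00 × 10⁸/5 = 2.19 × 10⁶ m/s
T = 2πr/v = 7.59 × 10⁻¹⁶ s = 0.759 fs

0.759 fs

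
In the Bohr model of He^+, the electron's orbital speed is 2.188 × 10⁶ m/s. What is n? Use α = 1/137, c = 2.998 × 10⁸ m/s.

2

v_n = Zαc/n ⇒ n = Zαc/v = 2 × 0.007299 × 2.998 × 10⁸ / 2.188 × 10⁶ ≈ 2.00
n = 2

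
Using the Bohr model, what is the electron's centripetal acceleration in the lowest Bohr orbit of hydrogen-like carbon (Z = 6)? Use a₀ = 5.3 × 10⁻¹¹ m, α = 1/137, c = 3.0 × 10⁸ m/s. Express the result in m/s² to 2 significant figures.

r = n²a₀/Z = 8.8 × 10⁻¹² m, v = Zαc/n = 1.3 × 10⁷ m/s
a = v²/r = (1.3 × 10⁷)² / 8.8 × 10⁻¹² = 2.0 × 10²⁵ m/s²

2.0 × 10²⁵ m/s²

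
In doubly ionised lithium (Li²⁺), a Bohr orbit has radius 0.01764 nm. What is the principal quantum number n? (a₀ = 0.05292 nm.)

1

r_n = n²a₀/Z ⇒ n² = rZ/a₀ = 0.01764 × 3 / 0.05292 ≈ 1.00
n = 1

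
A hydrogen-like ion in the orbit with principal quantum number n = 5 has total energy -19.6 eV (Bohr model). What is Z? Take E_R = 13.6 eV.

6

E_n = −E_R Z²/n² ⇒ Z² = −E_n n²/E_R = 19.6 × 5² / 13.6 ≈ 36.03
Z = 6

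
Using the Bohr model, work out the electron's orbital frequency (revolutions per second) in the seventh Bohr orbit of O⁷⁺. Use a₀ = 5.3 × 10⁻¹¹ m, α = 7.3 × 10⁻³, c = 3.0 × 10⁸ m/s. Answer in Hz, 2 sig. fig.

1.2 × 10¹⁵ Hz

r = n²a₀/Z = 3.2 × 10⁻¹⁰ m, v = Zαc/n = 2.5 × 10⁶ m/s
f = v/(2πr) = 1.2 × 10¹⁵ Hz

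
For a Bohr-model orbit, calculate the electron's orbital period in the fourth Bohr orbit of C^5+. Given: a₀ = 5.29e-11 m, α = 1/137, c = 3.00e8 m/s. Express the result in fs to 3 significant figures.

r = n²a₀/Z = 4²·5.29e-11/6 = 1.41e-10 m
v = Zαc/n = 6·0.00730·3.00e8/4 = 3.28e6 m/s
T = 2πr/v = 2.70e-16 s = 0.270 fs

0.270 fs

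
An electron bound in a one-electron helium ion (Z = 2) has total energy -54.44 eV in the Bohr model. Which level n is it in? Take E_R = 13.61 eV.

1

E_n = −E_R Z²/n² ⇒ n² = E_R Z²/(−E_n) = 13.61 × 2² / 54.44 ≈ 1.00
n = 1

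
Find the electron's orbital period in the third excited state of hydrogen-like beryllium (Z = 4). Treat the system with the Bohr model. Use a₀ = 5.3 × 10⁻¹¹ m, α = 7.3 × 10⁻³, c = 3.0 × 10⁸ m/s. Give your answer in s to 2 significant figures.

r = n²a₀/Z = 4²·5.3 × 10⁻¹¹/4 = 2.1 × 10⁻¹⁰ m
v = Zαc/n = 4·0.0073·3.0 × 10⁸/4 = 2.2 × 10⁶ m/s
T = 2πr/v = 6.1 × 10⁻¹⁶ s

6.1 × 10⁻¹⁶ s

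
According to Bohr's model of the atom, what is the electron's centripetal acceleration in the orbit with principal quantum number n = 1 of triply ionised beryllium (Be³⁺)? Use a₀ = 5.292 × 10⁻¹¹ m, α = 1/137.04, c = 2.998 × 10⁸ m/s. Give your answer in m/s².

5.788 × 10²⁴ m/s²

r = n²a₀/Z = 1.323 × 10⁻¹¹ m, v = Zαc/n = 8.751 × 10⁶ m/s
a = v²/r = (8.751 × 10⁶)² / 1.323 × 10⁻¹¹ = 5.788 × 10²⁴ m/s²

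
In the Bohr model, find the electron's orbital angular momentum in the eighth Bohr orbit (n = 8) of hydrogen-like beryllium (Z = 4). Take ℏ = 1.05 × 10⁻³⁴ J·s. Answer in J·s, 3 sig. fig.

L_n = nℏ = 8 × 1.05 × 10⁻³⁴ = 8.40 × 10⁻³⁴ J·s

8.40 × 10⁻³⁴ J·s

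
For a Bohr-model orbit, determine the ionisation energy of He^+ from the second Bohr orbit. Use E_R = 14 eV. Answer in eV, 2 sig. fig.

E_n = −E_R·Z²/n² = −14 × 2²/2² eV = -14 eV
Ionisation energy = −E_n = 14 eV

14 eV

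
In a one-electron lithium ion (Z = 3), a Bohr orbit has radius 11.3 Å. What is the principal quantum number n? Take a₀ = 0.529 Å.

r_n = n²a₀/Z ⇒ n² = rZ/a₀ = 11.3 × 3 / 0.529 ≈ 64.08
n = 8

8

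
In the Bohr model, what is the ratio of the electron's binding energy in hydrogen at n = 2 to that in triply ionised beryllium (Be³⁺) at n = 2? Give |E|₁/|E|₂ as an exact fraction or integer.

1/16

|E| ∝ Z^2 · n^-2
|E|₁/|E|₂ = (1/4)^2 · (2/2)^-2 = 1/16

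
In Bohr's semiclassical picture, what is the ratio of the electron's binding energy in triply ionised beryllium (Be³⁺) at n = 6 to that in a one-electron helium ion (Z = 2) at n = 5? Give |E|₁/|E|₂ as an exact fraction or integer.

|E| ∝ Z^2 · n^-2
|E|₁/|E|₂ = (4/2)^2 · (6/5)^-2 = 25/9

25/9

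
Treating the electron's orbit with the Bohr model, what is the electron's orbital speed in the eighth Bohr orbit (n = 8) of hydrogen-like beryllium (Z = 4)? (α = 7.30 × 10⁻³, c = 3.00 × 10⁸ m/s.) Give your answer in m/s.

1.09 × 10⁶ m/s

v_n = Zαc/n = 4 × 0.00730 × 3.00 × 10⁸ / 8
    = 1.09 × 10⁶ m/s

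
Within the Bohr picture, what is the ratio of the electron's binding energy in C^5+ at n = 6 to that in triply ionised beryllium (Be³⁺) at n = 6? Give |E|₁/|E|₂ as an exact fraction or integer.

9/4

|E| ∝ Z^2 · n^-2
|E|₁/|E|₂ = (6/4)^2 · (6/6)^-2 = 9/4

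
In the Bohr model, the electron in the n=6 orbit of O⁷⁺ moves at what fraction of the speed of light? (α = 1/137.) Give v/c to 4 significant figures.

v_n = Zαc/n, so v/c = Zα/n = 8 × 0.007299 / 6 = 0.009732

0.009732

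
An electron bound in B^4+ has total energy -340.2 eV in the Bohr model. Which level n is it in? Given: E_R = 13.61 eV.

E_n = −E_R Z²/n² ⇒ n² = E_R Z²/(−E_n) = 13.61 × 5² / 340.2 ≈ 1.00
n = 1

1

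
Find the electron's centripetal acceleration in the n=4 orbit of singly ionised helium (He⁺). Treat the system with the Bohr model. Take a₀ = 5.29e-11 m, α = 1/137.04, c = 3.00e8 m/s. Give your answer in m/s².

r = n²a₀/Z = 4.23e-10 m, v = Zαc/n = 1.09e6 m/s
a = v²/r = (1.09e6)² / 4.23e-10 = 2.83e21 m/s²

2.83e21 m/s²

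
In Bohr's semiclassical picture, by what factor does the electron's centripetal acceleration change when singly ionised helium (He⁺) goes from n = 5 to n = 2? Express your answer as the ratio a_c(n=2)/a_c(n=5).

a_c ∝ Z^3 · n^-4; with Z fixed, a_c ∝ n^-4.
a_c(n=2)/a_c(n=5) = (2/5)^-4 = 625/16

625/16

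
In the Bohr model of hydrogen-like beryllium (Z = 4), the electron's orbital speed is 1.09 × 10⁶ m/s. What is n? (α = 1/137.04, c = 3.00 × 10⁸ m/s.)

v_n = Zαc/n ⇒ n = Zαc/v = 4 × 0.00730 × 3.00 × 10⁸ / 1.09 × 10⁶ ≈ 8.03
n = 8

8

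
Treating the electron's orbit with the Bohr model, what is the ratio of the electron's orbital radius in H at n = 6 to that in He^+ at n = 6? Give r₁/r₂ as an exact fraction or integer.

2

r ∝ Z^-1 · n^2
r₁/r₂ = (1/2)^-1 · (6/6)^2 = 2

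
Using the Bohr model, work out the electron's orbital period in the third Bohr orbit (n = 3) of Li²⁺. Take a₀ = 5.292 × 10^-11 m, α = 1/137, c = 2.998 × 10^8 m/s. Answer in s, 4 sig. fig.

4.558 × 10^-16 s

r = n²a₀/Z = 3²·5.292 × 10^-11/3 = 1.588 × 10^-10 m
v = Zαc/n = 3·0.007299·2.998 × 10^8/3 = 2.188 × 10^6 m/s
T = 2πr/v = 4.558 × 10^-16 s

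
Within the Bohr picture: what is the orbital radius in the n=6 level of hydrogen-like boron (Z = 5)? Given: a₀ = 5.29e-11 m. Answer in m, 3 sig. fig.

r_n = n²a₀/Z = 6² × 5.29e-11 / 5
    = 36 × 5.29e-11 / 5 = 3.81e-10 m

3.81e-10 m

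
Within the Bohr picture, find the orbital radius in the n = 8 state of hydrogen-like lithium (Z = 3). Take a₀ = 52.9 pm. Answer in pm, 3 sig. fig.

r_n = n²a₀/Z = 8² × 52.9 / 3
    = 64 × 52.9 / 3 = 1130 pm

1130 pm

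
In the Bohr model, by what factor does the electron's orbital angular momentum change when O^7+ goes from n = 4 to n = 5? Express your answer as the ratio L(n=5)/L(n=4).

L = nℏ depends only on n, so L ∝ n.
L(n=5)/L(n=4) = (5/4)^1 = 5/4

5/4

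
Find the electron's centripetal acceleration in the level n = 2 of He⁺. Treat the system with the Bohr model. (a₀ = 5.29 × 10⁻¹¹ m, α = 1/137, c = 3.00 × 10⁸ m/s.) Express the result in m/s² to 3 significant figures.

4.53 × 10²² m/s²

r = n²a₀/Z = 1.06 × 10⁻¹⁰ m, v = Zαc/n = 2.19 × 10⁶ m/s
a = v²/r = (2.19 × 10⁶)² / 1.06 × 10⁻¹⁰ = 4.53 × 10²² m/s²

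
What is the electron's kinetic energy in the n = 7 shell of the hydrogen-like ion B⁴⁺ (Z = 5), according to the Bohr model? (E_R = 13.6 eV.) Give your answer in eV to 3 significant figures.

6.94 eV

For a Coulomb orbit the virial theorem gives K = −E_n.
E_n = −E_R·Z²/n², so K = E_R·Z²/n² = 13.6 × 5²/7² = 6.94 eV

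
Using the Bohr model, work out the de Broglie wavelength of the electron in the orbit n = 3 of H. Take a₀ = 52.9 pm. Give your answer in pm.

997 pm

The Bohr quantisation condition is nλ = 2πr_n.
r_n = n²a₀/Z = 476 pm
λ = 2πr_n/n = 2π·476/3 = 997 pm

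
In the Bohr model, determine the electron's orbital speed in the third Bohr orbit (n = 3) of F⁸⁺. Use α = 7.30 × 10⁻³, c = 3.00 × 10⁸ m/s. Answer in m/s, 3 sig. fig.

v_n = Zαc/n = 9 × 0.00730 × 3.00 × 10⁸ / 3
    = 6.57 × 10⁶ m/s

6.57 × 10⁶ m/s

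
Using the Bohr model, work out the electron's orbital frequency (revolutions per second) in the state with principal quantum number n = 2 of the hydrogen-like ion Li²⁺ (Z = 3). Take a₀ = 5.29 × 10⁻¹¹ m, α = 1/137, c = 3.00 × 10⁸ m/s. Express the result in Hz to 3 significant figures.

r = n²a₀/Z = 7.05 × 10⁻¹¹ m, v = Zαc/n = 3.28 × 10⁶ m/s
f = v/(2πr) = 7.41 × 10¹⁵ Hz

7.41 × 10¹⁵ Hz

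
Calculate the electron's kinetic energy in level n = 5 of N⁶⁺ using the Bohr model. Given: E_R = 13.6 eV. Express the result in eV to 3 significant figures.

For a Coulomb orbit the virial theorem gives K = −E_n.
E_n = −E_R·Z²/n², so K = E_R·Z²/n² = 13.6 × 7²/5² = 26.7 eV

26.7 eV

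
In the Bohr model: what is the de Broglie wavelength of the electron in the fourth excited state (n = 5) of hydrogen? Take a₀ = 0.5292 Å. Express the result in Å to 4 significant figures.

16.63 Å

The Bohr quantisation condition is nλ = 2πr_n.
r_n = n²a₀/Z = 13.23 Å
λ = 2πr_n/n = 2π·13.23/5 = 16.63 Å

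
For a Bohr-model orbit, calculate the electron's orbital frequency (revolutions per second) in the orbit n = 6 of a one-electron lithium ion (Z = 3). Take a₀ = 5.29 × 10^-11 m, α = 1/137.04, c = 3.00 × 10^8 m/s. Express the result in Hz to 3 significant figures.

2.74 × 10^14 Hz

r = n²a₀/Z = 6.35 × 10^-10 m, v = Zαc/n = 1.09 × 10^6 m/s
f = v/(2πr) = 2.74 × 10^14 Hz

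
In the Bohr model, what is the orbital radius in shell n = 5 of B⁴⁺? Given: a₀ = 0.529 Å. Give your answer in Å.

r_n = n²a₀/Z = 5² × 0.529 / 5
    = 25 × 0.529 / 5 = 2.65 Å

2.65 Å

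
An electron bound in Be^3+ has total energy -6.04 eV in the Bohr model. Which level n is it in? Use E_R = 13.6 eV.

E_n = −E_R Z²/n² ⇒ n² = E_R Z²/(−E_n) = 13.6 × 4² / 6.04 ≈ 36.03
n = 6

6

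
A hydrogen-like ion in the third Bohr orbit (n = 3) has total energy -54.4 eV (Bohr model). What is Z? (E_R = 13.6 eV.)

6

E_n = −E_R Z²/n² ⇒ Z² = −E_n n²/E_R = 54.4 × 3² / 13.6 ≈ 36.00
Z = 6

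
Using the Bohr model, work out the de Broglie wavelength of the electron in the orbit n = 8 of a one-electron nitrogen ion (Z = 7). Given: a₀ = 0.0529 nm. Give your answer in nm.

The Bohr quantisation condition is nλ = 2πr_n.
r_n = n²a₀/Z = 0.484 nm
λ = 2πr_n/n = 2π·0.484/8 = 0.380 nm

0.380 nm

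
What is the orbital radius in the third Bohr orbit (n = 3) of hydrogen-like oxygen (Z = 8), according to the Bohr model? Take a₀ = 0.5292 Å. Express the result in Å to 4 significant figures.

r_n = n²a₀/Z = 3² × 0.5292 / 8
    = 9 × 0.5292 / 8 = 0.5954 Å

0.5954 Å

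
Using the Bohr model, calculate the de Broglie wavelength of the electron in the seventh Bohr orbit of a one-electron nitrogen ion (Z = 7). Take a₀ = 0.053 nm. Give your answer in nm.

0.33 nm

The Bohr quantisation condition is nλ = 2πr_n.
r_n = n²a₀/Z = 0.37 nm
λ = 2πr_n/n = 2π·0.37/7 = 0.33 nm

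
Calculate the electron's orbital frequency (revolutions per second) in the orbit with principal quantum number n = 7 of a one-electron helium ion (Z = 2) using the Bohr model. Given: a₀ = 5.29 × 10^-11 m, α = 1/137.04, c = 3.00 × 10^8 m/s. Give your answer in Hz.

7.68 × 10^13 Hz

r = n²a₀/Z = 1.30 × 10^-9 m, v = Zαc/n = 6.25 × 10^5 m/s
f = v/(2πr) = 7.68 × 10^13 Hz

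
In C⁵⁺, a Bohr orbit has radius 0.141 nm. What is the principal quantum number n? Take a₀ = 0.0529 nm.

r_n = n²a₀/Z ⇒ n² = rZ/a₀ = 0.141 × 6 / 0.0529 ≈ 15.99
n = 4

4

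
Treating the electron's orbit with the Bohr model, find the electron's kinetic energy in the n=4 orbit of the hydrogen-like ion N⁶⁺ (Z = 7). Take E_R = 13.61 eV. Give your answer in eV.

For a Coulomb orbit the virial theorem gives K = −E_n.
E_n = −E_R·Z²/n², so K = E_R·Z²/n² = 13.61 × 7²/4² = 41.68 eV

41.68 eV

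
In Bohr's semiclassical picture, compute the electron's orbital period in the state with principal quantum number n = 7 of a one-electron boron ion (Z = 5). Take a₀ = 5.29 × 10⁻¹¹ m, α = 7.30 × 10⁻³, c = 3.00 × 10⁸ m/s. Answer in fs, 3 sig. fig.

2.08 fs

r = n²a₀/Z = 7²·5.29 × 10⁻¹¹/5 = 5.18 × 10⁻¹⁰ m
v = Zαc/n = 5·0.00730·3.00 × 10⁸/7 = 1.56 × 10⁶ m/s
T = 2πr/v = 2.08 × 10⁻¹⁵ s = 2.08 fs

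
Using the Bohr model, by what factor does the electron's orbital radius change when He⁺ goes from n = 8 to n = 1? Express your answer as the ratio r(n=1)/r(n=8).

r ∝ Z^-1 · n^2; with Z fixed, r ∝ n^2.
r(n=1)/r(n=8) = (1/8)^2 = 1/64

1/64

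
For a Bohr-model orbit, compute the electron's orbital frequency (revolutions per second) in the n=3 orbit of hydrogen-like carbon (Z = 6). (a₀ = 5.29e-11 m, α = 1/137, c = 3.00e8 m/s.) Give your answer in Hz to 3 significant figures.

8.78e15 Hz

r = n²a₀/Z = 7.94e-11 m, v = Zαc/n = 4.38e6 m/s
f = v/(2πr) = 8.78e15 Hz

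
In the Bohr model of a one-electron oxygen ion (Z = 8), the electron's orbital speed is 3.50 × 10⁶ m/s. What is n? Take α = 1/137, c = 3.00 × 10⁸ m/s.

v_n = Zαc/n ⇒ n = Zαc/v = 8 × 0.00730 × 3.00 × 10⁸ / 3.50 × 10⁶ ≈ 5.01
n = 5

5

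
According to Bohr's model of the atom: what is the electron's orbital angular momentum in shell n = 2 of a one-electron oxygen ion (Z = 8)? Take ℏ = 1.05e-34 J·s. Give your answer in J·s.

2.10e-34 J·s

L_n = nℏ = 2 × 1.05e-34 = 2.10e-34 J·s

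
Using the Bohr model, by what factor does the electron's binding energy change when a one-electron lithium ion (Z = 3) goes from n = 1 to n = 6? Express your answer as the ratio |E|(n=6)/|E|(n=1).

|E| ∝ Z^2 · n^-2; with Z fixed, |E| ∝ n^-2.
|E|(n=6)/|E|(n=1) = (6/1)^-2 = 1/36

1/36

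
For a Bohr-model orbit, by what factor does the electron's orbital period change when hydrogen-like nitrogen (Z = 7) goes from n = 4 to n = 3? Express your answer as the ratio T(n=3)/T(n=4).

27/64

T ∝ Z^-2 · n^3; with Z fixed, T ∝ n^3.
T(n=3)/T(n=4) = (3/4)^3 = 27/64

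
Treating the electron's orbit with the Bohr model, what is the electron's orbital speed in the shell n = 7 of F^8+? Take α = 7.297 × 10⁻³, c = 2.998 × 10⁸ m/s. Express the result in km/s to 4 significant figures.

2813 km/s

v_n = Zαc/n = 9 × 0.007297 × 2.998 × 10⁸ / 7
    = 2813 km/s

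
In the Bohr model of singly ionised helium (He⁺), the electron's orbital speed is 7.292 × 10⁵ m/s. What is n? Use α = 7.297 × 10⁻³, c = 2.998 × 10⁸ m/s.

6

v_n = Zαc/n ⇒ n = Zαc/v = 2 × 0.007297 × 2.998 × 10⁸ / 7.292 × 10⁵ ≈ 6.00
n = 6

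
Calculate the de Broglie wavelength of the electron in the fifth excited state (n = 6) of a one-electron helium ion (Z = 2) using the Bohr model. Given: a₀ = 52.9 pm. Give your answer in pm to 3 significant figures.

997 pm

The Bohr quantisation condition is nλ = 2πr_n.
r_n = n²a₀/Z = 952 pm
λ = 2πr_n/n = 2π·952/6 = 997 pm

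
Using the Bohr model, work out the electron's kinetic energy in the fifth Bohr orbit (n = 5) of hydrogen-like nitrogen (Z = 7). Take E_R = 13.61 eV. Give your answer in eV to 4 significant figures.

For a Coulomb orbit the virial theorem gives K = −E_n.
E_n = −E_R·Z²/n², so K = E_R·Z²/n² = 13.61 × 7²/5² = 26.68 eV

26.68 eV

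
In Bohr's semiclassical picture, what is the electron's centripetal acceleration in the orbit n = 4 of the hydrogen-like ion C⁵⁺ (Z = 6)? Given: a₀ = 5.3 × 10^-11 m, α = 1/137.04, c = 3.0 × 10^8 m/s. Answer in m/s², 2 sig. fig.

r = n²a₀/Z = 1.4 × 10^-10 m, v = Zαc/n = 3.3 × 10^6 m/s
a = v²/r = (3.3 × 10^6)² / 1.4 × 10^-10 = 7.6 × 10^22 m/s²

7.6 × 10^22 m/s²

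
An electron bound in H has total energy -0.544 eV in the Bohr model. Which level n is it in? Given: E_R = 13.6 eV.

E_n = −E_R Z²/n² ⇒ n² = E_R Z²/(−E_n) = 13.6 × 1² / 0.544 ≈ 25.00
n = 5

5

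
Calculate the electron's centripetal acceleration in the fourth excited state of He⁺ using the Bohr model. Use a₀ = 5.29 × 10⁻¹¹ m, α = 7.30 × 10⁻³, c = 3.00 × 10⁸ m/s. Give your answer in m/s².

r = n²a₀/Z = 6.61 × 10⁻¹⁰ m, v = Zαc/n = 8.76 × 10⁵ m/s
a = v²/r = (8.76 × 10⁵)² / 6.61 × 10⁻¹⁰ = 1.16 × 10²¹ m/s²

1.16 × 10²¹ m/s²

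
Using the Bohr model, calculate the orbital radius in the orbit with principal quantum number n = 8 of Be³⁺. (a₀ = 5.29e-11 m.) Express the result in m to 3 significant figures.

r_n = n²a₀/Z = 8² × 5.29e-11 / 4
    = 64 × 5.29e-11 / 4 = 8.46e-10 m

8.46e-10 m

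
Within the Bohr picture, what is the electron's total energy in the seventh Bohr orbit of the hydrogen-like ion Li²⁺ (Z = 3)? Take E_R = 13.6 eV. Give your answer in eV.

-2.50 eV

E_n = −E_R·Z²/n² = −13.6 × 3²/7² = -2.50 eV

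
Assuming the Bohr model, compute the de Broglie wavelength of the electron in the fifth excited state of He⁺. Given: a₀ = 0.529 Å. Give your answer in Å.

The Bohr quantisation condition is nλ = 2πr_n.
r_n = n²a₀/Z = 9.52 Å
λ = 2πr_n/n = 2π·9.52/6 = 9.97 Å

9.97 Å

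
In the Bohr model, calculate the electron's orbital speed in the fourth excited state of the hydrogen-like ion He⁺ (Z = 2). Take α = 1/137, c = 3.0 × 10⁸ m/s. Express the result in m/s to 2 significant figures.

8.8 × 10⁵ m/s

v_n = Zαc/n = 2 × 0.0073 × 3.0 × 10⁸ / 5
    = 8.8 × 10⁵ m/s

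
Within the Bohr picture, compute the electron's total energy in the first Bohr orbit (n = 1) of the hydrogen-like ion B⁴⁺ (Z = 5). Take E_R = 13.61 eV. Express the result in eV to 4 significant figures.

E_n = −E_R·Z²/n² = −13.61 × 5²/1² = -340.2 eV

-340.2 eV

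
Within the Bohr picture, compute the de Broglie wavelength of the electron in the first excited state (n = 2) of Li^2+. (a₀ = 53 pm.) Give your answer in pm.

The Bohr quantisation condition is nλ = 2πr_n.
r_n = n²a₀/Z = 71 pm
λ = 2πr_n/n = 2π·71/2 = 220 pm

220 pm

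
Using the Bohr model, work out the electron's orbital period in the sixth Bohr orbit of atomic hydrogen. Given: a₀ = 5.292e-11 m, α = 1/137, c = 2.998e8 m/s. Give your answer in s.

3.282e-14 s

r = n²a₀/Z = 6²·5.292e-11/1 = 1.905e-9 m
v = Zαc/n = 1·0.007299·2.998e8/6 = 3.647e5 m/s
T = 2πr/v = 3.282e-14 s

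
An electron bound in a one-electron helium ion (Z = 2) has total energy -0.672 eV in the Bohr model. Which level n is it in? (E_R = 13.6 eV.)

9

E_n = −E_R Z²/n² ⇒ n² = E_R Z²/(−E_n) = 13.6 × 2² / 0.672 ≈ 80.95
n = 9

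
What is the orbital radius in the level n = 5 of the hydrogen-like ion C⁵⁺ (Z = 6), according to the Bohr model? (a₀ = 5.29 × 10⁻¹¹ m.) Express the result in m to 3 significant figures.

r_n = n²a₀/Z = 5² × 5.29 × 10⁻¹¹ / 6
    = 25 × 5.29 × 10⁻¹¹ / 6 = 2.20 × 10⁻¹⁰ m

2.20 × 10⁻¹⁰ m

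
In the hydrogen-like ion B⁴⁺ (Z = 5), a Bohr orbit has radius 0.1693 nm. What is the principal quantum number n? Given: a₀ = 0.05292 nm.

r_n = n²a₀/Z ⇒ n² = rZ/a₀ = 0.1693 × 5 / 0.05292 ≈ 16.00
n = 4

4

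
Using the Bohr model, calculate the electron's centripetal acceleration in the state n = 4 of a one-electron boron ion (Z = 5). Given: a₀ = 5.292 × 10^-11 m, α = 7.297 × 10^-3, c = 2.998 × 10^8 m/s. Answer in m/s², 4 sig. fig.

r = n²a₀/Z = 1.693 × 10^-10 m, v = Zαc/n = 2.735 × 10^6 m/s
a = v²/r = (2.735 × 10^6)² / 1.693 × 10^-10 = 4.416 × 10^22 m/s²

4.416 × 10^22 m/s²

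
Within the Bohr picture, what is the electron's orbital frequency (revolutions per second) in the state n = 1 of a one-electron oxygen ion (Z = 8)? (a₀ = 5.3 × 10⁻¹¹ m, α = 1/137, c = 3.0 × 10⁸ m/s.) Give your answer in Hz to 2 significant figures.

r = n²a₀/Z = 6.6 × 10⁻¹² m, v = Zαc/n = 1.8 × 10⁷ m/s
f = v/(2πr) = 4.2 × 10¹⁷ Hz

4.2 × 10¹⁷ Hz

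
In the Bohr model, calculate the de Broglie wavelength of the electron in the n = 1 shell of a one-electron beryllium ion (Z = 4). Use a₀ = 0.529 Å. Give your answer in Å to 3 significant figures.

The Bohr quantisation condition is nλ = 2πr_n.
r_n = n²a₀/Z = 0.132 Å
λ = 2πr_n/n = 2π·0.132/1 = 0.831 Å

0.831 Å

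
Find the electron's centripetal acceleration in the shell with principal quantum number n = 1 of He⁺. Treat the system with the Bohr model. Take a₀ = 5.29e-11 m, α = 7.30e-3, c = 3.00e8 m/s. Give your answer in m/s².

r = n²a₀/Z = 2.65e-11 m, v = Zαc/n = 4.38e6 m/s
a = v²/r = (4.38e6)² / 2.65e-11 = 7.25e23 m/s²

7.25e23 m/s²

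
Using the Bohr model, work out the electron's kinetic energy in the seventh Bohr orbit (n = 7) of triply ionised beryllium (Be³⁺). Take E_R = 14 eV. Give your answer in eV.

For a Coulomb orbit the virial theorem gives K = −E_n.
E_n = −E_R·Z²/n², so K = E_R·Z²/n² = 14 × 4²/7² = 4.6 eV

4.6 eV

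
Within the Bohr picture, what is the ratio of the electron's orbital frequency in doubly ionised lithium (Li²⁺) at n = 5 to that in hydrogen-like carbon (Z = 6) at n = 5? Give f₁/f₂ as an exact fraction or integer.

f ∝ Z^2 · n^-3
f₁/f₂ = (3/6)^2 · (5/5)^-3 = 1/4

1/4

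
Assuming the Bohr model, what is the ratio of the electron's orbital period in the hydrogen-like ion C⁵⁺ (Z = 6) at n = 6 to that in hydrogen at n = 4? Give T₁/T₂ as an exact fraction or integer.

T ∝ Z^-2 · n^3
T₁/T₂ = (6/1)^-2 · (6/4)^3 = 3/32

3/32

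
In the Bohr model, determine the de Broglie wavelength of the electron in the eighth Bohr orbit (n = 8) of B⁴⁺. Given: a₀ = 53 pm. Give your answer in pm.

530 pm

The Bohr quantisation condition is nλ = 2πr_n.
r_n = n²a₀/Z = 680 pm
λ = 2πr_n/n = 2π·680/8 = 530 pm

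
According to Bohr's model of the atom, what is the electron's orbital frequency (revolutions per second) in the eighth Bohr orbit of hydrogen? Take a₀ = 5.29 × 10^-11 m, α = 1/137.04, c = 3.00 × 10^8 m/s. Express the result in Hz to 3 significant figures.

1.29 × 10^13 Hz

r = n²a₀/Z = 3.39 × 10^-9 m, v = Zαc/n = 2.74 × 10^5 m/s
f = v/(2πr) = 1.29 × 10^13 Hz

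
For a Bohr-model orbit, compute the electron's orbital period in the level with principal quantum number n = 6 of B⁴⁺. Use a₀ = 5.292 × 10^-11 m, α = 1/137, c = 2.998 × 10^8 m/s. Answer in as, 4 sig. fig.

r = n²a₀/Z = 6²·5.292 × 10^-11/5 = 3.810 × 10^-10 m
v = Zαc/n = 5·0.007299·2.998 × 10^8/6 = 1.824 × 10^6 m/s
T = 2πr/v = 1.313 × 10^-15 s = 1313 as

1313 as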